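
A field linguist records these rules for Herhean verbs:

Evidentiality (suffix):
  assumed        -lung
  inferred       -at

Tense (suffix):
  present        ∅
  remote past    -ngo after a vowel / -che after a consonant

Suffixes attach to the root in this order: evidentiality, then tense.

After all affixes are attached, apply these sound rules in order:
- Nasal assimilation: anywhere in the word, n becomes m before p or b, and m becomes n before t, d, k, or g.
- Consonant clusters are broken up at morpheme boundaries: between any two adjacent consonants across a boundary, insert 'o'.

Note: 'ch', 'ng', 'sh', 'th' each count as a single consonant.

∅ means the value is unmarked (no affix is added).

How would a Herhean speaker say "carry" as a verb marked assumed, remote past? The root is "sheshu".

sheshulungoche

Attach evidentiality assumed -lung → sheshulung.
Attach tense remote past -che (after consonant 'ng') → sheshulungche.
Nasal assimilation: no change.
Apply epenthesis: sheshulungche → sheshulungoche.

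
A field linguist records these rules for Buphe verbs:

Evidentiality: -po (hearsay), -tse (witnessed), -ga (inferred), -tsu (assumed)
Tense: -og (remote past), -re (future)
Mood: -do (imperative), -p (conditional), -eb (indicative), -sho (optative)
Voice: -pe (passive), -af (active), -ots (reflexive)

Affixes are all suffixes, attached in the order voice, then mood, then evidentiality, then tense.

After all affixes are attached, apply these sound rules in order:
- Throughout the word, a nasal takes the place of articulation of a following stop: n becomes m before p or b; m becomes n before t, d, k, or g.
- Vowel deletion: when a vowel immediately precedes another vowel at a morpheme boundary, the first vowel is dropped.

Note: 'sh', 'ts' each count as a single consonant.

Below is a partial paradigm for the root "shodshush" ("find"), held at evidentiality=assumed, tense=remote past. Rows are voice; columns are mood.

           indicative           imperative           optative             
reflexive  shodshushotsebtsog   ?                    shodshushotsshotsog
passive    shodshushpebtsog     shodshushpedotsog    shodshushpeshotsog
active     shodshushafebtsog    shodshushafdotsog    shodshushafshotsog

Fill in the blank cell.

Attach voice reflexive -ots → shodshushots.
Attach mood imperative -do → shodshushotsdo.
Attach evidentiality assumed -tsu → shodshushotsdotsu.
Attach tense remote past -og → shodshushotsdotsuog.
Nasal assimilation: no change.
Apply vowel deletion: shodshushotsdotsuog → shodshushotsdotsog.

shodshushotsdotsog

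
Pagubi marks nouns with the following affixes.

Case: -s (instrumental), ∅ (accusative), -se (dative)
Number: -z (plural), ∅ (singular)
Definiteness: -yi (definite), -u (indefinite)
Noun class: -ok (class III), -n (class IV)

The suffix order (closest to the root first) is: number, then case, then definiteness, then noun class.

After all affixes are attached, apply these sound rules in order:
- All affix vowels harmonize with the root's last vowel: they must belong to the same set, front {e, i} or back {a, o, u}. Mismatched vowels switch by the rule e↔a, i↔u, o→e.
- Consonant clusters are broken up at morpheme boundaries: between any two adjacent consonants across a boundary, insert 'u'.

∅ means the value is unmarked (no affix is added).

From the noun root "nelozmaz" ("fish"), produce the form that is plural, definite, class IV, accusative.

nelozmazuzuyun

Attach number plural -z → nelozmazz.
case = accusative: zero marking, form stays nelozmazz.
Attach definiteness definite -yi → nelozmazzyi.
Attach noun class class IV -n → nelozmazzyin.
Apply vowel harmony: nelozmazzyin → nelozmazzyun.
Apply epenthesis: nelozmazzyun → nelozmazuzuyun.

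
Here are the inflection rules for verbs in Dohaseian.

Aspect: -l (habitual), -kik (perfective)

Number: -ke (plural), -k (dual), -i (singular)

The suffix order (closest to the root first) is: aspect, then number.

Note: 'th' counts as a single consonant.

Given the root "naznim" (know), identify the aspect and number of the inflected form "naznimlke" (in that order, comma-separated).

habitual, plural

Segment: naznim-l-ke.
aspect: -l → habitual.
number: -ke → plural.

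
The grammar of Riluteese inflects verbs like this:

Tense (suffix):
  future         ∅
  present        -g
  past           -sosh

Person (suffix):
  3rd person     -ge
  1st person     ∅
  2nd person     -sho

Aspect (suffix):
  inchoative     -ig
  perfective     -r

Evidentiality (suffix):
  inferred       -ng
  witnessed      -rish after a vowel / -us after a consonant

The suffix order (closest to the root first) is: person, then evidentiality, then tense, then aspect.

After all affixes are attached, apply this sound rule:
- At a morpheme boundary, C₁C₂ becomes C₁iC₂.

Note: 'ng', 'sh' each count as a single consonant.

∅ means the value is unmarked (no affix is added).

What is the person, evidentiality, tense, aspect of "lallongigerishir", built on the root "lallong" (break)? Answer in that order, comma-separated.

Segment: lallong-ge-rish-r.
person: -ge → 3rd person.
evidentiality: -rish/us → witnessed.
tense: ∅ → future.
aspect: -r → perfective.

3rd person, witnessed, future, perfective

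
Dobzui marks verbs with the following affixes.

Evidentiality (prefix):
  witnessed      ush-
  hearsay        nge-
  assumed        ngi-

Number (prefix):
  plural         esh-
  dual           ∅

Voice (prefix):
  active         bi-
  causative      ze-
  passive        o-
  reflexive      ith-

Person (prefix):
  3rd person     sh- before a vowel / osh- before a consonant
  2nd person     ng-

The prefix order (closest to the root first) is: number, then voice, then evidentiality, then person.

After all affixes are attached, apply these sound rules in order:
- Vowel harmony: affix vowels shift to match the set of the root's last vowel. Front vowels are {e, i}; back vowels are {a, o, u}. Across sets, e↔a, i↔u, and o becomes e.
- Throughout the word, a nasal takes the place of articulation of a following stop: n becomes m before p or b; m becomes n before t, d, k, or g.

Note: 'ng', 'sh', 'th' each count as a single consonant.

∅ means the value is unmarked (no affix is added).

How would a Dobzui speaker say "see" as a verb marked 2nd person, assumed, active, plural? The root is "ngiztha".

Attach number plural esh- → eshngiztha.
Attach voice active bi- → bieshngiztha.
Attach evidentiality assumed ngi- → ngibieshngiztha.
Attach person 2nd person ng- → ngngibieshngiztha.
Apply vowel harmony: ngngibieshngiztha → ngngubuashngiztha.
Nasal assimilation: no change.

ngngubuashngiztha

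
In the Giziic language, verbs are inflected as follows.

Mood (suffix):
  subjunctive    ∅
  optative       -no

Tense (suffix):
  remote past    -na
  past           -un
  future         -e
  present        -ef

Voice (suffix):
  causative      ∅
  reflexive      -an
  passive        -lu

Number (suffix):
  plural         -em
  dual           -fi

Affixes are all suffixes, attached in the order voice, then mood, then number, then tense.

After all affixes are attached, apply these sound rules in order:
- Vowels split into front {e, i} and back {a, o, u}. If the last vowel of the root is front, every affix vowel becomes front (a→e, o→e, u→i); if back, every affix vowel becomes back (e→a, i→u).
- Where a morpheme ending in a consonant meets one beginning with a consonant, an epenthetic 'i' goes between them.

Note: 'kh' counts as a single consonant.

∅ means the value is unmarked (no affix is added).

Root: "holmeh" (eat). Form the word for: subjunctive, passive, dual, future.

Attach voice passive -lu → holmehlu.
mood = subjunctive: zero marking, form stays holmehlu.
Attach number dual -fi → holmehlufi.
Attach tense future -e → holmehlufie.
Apply vowel harmony: holmehlufie → holmehlifie.
Apply epenthesis: holmehlifie → holmehilifie.

holmehilifie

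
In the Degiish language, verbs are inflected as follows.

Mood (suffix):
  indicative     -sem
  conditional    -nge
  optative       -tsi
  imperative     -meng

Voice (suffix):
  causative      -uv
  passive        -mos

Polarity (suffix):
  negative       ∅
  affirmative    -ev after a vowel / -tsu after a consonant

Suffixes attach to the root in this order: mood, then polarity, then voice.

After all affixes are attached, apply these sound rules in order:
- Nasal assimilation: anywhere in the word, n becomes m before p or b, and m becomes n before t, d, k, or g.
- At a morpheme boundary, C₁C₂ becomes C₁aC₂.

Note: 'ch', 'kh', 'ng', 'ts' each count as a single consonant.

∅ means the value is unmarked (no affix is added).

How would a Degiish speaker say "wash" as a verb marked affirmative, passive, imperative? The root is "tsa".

tsamengatsumos

Attach mood imperative -meng → tsameng.
Attach polarity affirmative -tsu (after consonant 'ng') → tsamengtsu.
Attach voice passive -mos → tsamengtsumos.
Nasal assimilation: no change.
Apply epenthesis: tsamengtsumos → tsamengatsumos.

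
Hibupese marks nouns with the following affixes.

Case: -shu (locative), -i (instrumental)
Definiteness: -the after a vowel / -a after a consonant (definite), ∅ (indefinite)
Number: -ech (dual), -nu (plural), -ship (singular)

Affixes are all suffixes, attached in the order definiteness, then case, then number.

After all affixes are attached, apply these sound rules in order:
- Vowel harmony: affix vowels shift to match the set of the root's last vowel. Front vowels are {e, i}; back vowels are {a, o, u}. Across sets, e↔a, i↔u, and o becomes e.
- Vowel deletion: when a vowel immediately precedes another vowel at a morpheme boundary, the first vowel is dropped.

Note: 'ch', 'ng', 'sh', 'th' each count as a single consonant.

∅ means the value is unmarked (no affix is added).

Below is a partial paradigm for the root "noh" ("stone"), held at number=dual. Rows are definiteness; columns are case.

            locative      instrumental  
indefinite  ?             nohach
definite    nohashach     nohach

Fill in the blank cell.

definiteness = indefinite: zero marking, form stays noh.
Attach case locative -shu → nohshu.
Attach number dual -ech → nohshuech.
Apply vowel harmony: nohshuech → nohshuach.
Apply vowel deletion: nohshuach → nohshach.

nohshach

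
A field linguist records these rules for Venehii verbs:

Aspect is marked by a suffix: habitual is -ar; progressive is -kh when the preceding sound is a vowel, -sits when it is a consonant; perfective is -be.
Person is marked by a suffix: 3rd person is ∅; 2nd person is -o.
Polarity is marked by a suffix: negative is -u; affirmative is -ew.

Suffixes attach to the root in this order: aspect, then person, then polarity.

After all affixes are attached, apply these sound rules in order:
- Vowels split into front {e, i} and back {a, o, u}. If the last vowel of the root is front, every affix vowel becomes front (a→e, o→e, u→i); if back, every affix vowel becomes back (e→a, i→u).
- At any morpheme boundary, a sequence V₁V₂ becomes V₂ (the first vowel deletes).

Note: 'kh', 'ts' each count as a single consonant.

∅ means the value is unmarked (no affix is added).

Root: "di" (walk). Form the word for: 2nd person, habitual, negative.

deri

Attach aspect habitual -ar → diar.
Attach person 2nd person -o → diaro.
Attach polarity negative -u → diarou.
Apply vowel harmony: diarou → dierei.
Apply vowel deletion: dierei → deri.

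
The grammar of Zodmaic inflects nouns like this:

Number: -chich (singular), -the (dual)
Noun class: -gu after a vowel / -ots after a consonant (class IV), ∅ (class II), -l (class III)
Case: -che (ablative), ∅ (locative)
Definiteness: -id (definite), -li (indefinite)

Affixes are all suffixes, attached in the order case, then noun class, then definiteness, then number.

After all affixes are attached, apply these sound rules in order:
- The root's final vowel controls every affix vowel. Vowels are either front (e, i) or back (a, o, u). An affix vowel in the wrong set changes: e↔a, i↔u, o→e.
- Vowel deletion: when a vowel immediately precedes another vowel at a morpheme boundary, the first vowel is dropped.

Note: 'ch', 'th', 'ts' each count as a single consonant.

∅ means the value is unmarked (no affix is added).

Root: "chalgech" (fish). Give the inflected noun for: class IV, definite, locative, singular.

chalgechetsidchich

case = locative: zero marking, form stays chalgech.
Attach noun class class IV -ots (after consonant 'ch') → chalgechots.
Attach definiteness definite -id → chalgechotsid.
Attach number singular -chich → chalgechotsidchich.
Apply vowel harmony: chalgechotsidchich → chalgechetsidchich.
Vowel deletion: no change.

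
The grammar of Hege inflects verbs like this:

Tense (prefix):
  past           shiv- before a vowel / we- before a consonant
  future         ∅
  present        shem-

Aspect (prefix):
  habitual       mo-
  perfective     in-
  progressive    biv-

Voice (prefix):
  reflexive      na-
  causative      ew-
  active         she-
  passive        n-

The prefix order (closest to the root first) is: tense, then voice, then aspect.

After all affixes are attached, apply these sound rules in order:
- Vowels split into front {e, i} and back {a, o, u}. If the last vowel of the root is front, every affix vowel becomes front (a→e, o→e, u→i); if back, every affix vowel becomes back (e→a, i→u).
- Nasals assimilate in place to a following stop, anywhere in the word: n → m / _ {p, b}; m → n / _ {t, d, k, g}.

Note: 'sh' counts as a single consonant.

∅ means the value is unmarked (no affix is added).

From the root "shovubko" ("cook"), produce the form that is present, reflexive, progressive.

Attach tense present shem- → shemshovubko.
Attach voice reflexive na- → nashemshovubko.
Attach aspect progressive biv- → bivnashemshovubko.
Apply vowel harmony: bivnashemshovubko → buvnashamshovubko.
Nasal assimilation: no change.

buvnashamshovubko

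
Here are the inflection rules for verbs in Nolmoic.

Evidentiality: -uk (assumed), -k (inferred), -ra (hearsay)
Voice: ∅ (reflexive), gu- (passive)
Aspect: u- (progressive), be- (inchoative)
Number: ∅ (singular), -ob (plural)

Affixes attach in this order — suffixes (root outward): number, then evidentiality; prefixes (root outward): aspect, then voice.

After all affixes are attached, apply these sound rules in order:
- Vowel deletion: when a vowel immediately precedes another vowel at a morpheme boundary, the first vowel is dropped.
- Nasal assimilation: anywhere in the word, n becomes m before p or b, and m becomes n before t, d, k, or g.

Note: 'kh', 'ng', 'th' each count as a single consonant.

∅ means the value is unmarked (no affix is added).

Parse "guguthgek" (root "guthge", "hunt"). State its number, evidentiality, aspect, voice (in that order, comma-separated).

singular, inferred, progressive, passive

Segment: gu-u-guthge-k.
number: ∅ → singular.
evidentiality: -k → inferred.
aspect: u- → progressive.
voice: gu- → passive.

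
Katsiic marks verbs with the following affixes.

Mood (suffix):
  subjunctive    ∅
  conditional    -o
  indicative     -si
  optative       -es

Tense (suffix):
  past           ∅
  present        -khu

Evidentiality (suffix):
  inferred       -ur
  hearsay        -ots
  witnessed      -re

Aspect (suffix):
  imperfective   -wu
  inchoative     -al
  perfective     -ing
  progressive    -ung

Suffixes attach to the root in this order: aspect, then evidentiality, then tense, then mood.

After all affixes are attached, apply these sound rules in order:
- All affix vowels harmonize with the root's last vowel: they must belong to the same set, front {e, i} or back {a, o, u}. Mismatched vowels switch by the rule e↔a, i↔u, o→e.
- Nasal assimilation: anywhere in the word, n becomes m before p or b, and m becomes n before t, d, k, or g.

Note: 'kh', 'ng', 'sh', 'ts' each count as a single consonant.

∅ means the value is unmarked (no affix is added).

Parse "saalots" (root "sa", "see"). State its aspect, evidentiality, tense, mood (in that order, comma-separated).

Segment: sa-al-ots.
aspect: -al → inchoative.
evidentiality: -ots → hearsay.
tense: ∅ → past.
mood: ∅ → subjunctive.

inchoative, hearsay, past, subjunctive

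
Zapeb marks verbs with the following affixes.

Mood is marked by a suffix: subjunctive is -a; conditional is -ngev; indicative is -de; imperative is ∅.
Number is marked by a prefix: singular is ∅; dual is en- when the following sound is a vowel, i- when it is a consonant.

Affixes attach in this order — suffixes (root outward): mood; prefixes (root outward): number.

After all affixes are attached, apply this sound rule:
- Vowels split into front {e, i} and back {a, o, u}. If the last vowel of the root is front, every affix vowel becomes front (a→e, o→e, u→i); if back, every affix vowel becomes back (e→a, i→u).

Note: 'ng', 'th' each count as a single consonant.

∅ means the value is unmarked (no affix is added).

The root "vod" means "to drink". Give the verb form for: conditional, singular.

number = singular: zero marking, form stays vod.
Attach mood conditional -ngev → vodngev.
Apply vowel harmony: vodngev → vodngav.

vodngav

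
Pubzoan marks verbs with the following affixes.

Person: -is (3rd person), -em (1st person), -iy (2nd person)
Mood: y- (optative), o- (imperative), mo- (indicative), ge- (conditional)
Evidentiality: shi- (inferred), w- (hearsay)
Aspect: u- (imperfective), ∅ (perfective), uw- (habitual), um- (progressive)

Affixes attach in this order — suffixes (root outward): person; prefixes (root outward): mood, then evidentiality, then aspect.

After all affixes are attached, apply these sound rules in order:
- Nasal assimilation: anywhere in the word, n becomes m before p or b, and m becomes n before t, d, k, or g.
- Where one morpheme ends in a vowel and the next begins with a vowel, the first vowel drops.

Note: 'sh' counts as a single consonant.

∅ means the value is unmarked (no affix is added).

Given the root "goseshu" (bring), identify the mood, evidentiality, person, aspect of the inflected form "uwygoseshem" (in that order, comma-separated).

optative, hearsay, 1st person, imperfective

Segment: u-w-y-goseshu-em.
mood: y- → optative.
evidentiality: w- → hearsay.
person: -em → 1st person.
aspect: u- → imperfective.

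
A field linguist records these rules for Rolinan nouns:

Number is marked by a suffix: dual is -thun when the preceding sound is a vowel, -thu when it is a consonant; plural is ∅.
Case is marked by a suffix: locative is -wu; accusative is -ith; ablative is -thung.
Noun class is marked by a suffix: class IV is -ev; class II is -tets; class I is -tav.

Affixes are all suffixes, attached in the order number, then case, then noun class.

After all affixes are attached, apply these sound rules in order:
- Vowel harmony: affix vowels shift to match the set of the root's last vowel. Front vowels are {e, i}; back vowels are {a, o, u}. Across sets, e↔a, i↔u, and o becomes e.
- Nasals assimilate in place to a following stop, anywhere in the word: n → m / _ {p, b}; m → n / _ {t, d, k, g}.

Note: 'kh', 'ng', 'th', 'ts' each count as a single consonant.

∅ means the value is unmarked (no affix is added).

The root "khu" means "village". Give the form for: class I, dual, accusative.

Attach number dual -thun (after vowel 'u') → khuthun.
Attach case accusative -ith → khuthunith.
Attach noun class class I -tav → khuthunithtav.
Apply vowel harmony: khuthunithtav → khuthunuthtav.
Nasal assimilation: no change.

khuthunuthtav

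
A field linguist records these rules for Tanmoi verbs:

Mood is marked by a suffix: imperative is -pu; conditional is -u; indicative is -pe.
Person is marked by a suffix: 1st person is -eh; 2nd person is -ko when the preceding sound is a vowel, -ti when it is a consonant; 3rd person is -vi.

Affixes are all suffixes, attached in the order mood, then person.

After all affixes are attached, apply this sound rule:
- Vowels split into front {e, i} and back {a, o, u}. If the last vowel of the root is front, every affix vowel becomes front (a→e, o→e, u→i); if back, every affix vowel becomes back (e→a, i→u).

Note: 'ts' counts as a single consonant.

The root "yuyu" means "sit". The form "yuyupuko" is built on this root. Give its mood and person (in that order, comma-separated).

Segment: yuyu-pu-ko.
mood: -pu → imperative.
person: -ko/ti → 2nd person.

imperative, 2nd person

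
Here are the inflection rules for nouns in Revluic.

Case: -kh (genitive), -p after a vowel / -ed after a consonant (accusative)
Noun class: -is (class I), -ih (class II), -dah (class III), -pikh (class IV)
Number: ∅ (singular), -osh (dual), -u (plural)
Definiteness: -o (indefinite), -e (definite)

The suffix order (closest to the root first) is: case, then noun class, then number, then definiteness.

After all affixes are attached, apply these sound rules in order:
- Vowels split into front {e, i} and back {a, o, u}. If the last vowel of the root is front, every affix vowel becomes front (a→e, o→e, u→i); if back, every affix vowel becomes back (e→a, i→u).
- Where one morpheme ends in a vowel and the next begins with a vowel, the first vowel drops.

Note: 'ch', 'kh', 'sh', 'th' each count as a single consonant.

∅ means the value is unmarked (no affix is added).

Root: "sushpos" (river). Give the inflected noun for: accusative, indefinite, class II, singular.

Attach case accusative -ed (after consonant 's') → sushposed.
Attach noun class class II -ih → sushposedih.
number = singular: zero marking, form stays sushposedih.
Attach definiteness indefinite -o → sushposediho.
Apply vowel harmony: sushposediho → sushposaduho.
Vowel deletion: no change.

sushposaduho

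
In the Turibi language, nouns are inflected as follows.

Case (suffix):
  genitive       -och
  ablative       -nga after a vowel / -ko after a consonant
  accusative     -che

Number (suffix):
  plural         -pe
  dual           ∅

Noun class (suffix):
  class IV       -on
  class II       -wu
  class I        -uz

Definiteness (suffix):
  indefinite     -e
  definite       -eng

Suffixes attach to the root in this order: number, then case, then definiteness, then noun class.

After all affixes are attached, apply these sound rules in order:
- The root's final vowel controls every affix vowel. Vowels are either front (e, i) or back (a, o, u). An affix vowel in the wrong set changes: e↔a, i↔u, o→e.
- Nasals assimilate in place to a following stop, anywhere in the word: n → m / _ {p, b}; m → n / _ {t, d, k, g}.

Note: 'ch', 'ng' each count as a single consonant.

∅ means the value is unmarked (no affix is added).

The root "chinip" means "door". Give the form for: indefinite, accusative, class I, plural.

Attach number plural -pe → chinippe.
Attach case accusative -che → chinippeche.
Attach definiteness indefinite -e → chinippechee.
Attach noun class class I -uz → chinippecheeuz.
Apply vowel harmony: chinippecheeuz → chinippecheeiz.
Nasal assimilation: no change.

chinippecheeiz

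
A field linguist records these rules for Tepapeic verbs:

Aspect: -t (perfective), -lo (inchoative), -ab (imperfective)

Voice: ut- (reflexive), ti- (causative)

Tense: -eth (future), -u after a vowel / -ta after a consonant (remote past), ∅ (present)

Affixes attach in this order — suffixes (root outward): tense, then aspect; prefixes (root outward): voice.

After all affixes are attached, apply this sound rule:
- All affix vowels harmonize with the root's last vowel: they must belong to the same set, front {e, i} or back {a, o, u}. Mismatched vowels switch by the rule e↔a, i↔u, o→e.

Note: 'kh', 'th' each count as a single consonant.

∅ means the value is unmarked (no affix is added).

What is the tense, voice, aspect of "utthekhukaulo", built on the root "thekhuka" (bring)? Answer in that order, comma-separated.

remote past, reflexive, inchoative

Segment: ut-thekhuka-u-lo.
tense: -u/ta → remote past.
voice: ut- → reflexive.
aspect: -lo → inchoative.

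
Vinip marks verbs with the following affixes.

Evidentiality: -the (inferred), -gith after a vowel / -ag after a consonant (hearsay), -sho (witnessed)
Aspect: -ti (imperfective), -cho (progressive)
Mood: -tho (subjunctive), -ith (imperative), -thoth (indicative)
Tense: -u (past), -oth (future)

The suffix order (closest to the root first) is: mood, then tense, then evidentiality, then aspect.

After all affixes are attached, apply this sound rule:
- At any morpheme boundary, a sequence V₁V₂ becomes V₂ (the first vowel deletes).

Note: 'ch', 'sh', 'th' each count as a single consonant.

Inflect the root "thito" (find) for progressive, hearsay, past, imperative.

thitithugithcho

Attach mood imperative -ith → thitoith.
Attach tense past -u → thitoithu.
Attach evidentiality hearsay -gith (after vowel 'u') → thitoithugith.
Attach aspect progressive -cho → thitoithugithcho.
Apply vowel deletion: thitoithugithcho → thitithugithcho.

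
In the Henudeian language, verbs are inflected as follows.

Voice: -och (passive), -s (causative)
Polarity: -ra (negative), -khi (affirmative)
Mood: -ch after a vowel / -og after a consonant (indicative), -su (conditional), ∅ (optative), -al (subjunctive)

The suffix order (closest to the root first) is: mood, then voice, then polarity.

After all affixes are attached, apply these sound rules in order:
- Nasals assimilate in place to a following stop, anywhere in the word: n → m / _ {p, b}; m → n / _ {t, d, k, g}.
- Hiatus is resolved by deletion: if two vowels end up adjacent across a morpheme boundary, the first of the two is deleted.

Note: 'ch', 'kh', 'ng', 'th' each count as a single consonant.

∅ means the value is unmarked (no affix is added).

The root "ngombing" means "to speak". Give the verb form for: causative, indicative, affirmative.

ngombingogskhi

Attach mood indicative -og (after consonant 'ng') → ngombingog.
Attach voice causative -s → ngombingogs.
Attach polarity affirmative -khi → ngombingogskhi.
Nasal assimilation: no change.
Vowel deletion: no change.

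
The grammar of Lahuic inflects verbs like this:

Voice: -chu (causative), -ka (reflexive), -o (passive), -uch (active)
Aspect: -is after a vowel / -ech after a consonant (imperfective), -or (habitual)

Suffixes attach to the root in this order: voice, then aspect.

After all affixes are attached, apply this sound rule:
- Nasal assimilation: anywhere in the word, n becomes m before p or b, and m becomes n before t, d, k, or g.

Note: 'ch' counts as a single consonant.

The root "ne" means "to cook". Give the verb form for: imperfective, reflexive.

nekais

Attach voice reflexive -ka → neka.
Attach aspect imperfective -is (after vowel 'a') → nekais.
Nasal assimilation: no change.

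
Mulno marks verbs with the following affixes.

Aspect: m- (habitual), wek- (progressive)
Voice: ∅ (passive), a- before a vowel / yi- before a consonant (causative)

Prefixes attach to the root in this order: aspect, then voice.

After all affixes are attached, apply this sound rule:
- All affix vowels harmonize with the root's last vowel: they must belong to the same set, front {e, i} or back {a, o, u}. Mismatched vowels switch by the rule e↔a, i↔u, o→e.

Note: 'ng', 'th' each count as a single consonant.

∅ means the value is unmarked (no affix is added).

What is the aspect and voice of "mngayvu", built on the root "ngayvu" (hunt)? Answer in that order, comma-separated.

habitual, passive

Segment: m-ngayvu.
aspect: m- → habitual.
voice: ∅ → passive.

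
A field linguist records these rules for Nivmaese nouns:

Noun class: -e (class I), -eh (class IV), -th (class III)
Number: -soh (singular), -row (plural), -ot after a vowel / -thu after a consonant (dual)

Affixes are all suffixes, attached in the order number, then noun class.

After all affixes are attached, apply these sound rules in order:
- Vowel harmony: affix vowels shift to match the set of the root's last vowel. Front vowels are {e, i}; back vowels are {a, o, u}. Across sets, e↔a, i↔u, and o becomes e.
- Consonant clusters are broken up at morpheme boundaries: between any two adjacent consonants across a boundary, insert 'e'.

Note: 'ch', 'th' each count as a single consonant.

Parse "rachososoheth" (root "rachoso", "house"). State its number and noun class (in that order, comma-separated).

Segment: rachoso-soh-th.
number: -soh → singular.
noun class: -th → class III.

singular, class III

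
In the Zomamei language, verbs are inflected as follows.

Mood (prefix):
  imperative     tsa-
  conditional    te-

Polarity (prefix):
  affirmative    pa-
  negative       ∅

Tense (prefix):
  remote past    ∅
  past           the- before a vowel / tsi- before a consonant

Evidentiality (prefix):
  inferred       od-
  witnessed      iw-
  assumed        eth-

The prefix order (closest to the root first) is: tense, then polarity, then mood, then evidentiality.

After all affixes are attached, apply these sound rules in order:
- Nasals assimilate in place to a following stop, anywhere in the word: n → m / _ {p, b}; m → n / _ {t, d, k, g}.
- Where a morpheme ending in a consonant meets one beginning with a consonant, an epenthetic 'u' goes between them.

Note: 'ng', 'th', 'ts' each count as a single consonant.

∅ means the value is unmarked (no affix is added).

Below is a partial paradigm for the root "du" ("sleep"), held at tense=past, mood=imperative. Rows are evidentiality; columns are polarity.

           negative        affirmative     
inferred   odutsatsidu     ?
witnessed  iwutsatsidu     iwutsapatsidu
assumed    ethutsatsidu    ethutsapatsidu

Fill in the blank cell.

Attach tense past tsi- (before consonant 'd') → tsidu.
Attach polarity affirmative pa- → patsidu.
Attach mood imperative tsa- → tsapatsidu.
Attach evidentiality inferred od- → odtsapatsidu.
Nasal assimilation: no change.
Apply epenthesis: odtsapatsidu → odutsapatsidu.

odutsapatsidu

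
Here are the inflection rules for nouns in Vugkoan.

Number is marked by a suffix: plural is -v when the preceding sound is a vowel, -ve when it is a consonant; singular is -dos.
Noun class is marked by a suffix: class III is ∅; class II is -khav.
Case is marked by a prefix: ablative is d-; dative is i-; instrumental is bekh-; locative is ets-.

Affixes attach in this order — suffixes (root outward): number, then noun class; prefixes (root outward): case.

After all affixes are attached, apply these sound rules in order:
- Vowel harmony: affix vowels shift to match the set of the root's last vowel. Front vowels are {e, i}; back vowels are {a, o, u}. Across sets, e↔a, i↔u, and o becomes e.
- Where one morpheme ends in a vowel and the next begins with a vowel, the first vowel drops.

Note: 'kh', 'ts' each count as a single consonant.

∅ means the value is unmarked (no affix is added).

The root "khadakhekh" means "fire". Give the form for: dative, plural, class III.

Attach case dative i- → ikhadakhekh.
Attach number plural -ve (after consonant 'kh') → ikhadakhekhve.
noun class = class III: zero marking, form stays ikhadakhekhve.
Vowel harmony: no change.
Vowel deletion: no change.

ikhadakhekhve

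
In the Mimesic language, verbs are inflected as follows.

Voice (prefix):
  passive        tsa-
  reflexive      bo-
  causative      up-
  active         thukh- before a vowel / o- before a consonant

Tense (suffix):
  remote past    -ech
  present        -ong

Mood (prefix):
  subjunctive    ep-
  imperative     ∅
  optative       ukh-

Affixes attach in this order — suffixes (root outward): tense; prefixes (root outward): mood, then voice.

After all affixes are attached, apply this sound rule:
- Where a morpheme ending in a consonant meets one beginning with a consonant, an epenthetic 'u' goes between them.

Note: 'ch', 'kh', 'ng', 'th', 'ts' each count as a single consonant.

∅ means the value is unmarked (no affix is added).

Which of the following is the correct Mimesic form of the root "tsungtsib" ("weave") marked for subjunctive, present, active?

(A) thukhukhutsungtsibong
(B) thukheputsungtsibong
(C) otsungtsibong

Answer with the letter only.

B

Attach mood subjunctive ep- → eptsungtsib.
Attach tense present -ong → eptsungtsibong.
Attach voice active thukh- (before vowel 'e') → thukheptsungtsibong.
Apply epenthesis: thukheptsungtsibong → thukheputsungtsibong.
So the correct form is thukheputsungtsibong, option (B).
(A) thukhukhutsungtsibong is wrong: it uses optative instead of subjunctive for mood.
(C) otsungtsibong is wrong: it uses imperative instead of subjunctive for mood.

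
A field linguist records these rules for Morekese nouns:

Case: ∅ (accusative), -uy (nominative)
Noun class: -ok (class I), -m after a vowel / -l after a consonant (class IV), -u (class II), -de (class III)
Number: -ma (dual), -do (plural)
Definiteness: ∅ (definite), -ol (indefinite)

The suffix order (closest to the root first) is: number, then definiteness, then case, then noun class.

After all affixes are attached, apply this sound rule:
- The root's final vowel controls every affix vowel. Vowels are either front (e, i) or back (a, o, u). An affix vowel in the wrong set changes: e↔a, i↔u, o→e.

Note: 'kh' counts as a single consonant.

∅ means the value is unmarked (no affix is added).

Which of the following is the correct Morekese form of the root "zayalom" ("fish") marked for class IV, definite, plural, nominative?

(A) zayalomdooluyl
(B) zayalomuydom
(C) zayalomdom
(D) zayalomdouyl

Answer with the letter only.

Attach number plural -do → zayalomdo.
definiteness = definite: zero marking, form stays zayalomdo.
Attach case nominative -uy → zayalomdouy.
Attach noun class class IV -l (after consonant 'y') → zayalomdouyl.
Vowel harmony: no change.
So the correct form is zayalomdouyl, option (D).
(C) zayalomdom is wrong: it uses accusative instead of nominative for case.
(B) zayalomuydom is wrong: it has the affixes in the wrong order.
(A) zayalomdooluyl is wrong: it uses indefinite instead of definite for definiteness.

D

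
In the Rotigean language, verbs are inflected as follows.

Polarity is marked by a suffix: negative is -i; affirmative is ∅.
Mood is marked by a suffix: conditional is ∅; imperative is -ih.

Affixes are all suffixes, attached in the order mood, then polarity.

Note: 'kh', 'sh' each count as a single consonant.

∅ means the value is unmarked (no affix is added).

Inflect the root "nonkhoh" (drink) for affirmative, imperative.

nonkhohih

Attach mood imperative -ih → nonkhohih.
polarity = affirmative: zero marking, form stays nonkhohih.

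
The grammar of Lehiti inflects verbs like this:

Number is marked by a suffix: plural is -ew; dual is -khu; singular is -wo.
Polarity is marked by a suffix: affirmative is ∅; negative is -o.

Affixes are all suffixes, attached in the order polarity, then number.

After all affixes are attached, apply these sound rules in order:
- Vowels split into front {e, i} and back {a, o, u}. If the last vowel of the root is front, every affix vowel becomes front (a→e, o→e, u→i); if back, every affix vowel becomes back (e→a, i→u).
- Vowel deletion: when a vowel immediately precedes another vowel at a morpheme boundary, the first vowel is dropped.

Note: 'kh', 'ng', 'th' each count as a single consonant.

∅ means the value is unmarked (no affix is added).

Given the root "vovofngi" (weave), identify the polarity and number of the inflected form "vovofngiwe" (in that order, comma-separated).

Segment: vovofngi-wo.
polarity: ∅ → affirmative.
number: -wo → singular.

affirmative, singular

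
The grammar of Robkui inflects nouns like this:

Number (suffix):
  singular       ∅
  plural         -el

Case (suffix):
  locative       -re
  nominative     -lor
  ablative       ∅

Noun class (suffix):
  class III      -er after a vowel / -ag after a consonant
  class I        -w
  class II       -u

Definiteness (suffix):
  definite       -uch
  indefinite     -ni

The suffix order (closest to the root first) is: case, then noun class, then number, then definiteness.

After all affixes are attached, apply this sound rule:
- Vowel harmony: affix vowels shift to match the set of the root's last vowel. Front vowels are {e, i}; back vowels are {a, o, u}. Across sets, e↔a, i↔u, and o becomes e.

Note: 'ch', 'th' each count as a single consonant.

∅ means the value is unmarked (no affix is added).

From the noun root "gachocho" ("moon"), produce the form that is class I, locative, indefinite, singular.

Attach case locative -re → gachochore.
Attach noun class class I -w → gachochorew.
number = singular: zero marking, form stays gachochorew.
Attach definiteness indefinite -ni → gachochorewni.
Apply vowel harmony: gachochorewni → gachochorawnu.

gachochorawnu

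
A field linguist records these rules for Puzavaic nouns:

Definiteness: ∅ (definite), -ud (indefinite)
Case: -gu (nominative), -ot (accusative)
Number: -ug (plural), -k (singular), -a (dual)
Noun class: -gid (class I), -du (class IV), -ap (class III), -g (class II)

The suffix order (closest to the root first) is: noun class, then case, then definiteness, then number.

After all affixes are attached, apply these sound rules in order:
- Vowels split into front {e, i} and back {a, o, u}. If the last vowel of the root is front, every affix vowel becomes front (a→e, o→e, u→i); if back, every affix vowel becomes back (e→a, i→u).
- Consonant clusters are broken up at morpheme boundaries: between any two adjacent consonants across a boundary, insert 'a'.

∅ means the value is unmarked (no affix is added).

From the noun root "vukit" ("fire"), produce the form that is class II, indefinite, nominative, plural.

vukitagagiidig

Attach noun class class II -g → vukitg.
Attach case nominative -gu → vukitggu.
Attach definiteness indefinite -ud → vukitgguud.
Attach number plural -ug → vukitgguudug.
Apply vowel harmony: vukitgguudug → vukitggiidig.
Apply epenthesis: vukitggiidig → vukitagagiidig.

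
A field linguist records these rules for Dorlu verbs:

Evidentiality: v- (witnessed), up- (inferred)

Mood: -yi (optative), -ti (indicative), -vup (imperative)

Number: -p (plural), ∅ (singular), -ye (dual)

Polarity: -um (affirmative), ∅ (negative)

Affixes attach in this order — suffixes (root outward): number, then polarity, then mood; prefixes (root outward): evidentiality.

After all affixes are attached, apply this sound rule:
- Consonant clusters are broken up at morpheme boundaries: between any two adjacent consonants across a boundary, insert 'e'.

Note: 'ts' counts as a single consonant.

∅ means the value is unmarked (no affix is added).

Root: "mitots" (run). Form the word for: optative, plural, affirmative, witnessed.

vemitotsepumeyi

Attach number plural -p → mitotsp.
Attach evidentiality witnessed v- → vmitotsp.
Attach polarity affirmative -um → vmitotspum.
Attach mood optative -yi → vmitotspumyi.
Apply epenthesis: vmitotspumyi → vemitotsepumeyi.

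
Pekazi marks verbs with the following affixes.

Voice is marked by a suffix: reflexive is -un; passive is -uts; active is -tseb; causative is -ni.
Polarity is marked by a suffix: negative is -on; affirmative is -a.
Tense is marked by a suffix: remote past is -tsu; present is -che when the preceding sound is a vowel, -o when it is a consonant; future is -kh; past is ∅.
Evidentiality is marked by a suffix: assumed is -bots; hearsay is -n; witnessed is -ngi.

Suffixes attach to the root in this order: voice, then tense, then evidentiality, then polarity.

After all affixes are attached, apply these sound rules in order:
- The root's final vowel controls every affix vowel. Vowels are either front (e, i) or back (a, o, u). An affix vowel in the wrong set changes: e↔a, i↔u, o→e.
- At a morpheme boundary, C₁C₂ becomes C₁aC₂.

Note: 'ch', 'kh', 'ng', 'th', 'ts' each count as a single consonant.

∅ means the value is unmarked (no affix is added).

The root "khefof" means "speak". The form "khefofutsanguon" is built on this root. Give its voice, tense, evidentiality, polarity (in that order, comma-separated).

Segment: khefof-uts-ngi-on.
voice: -uts → passive.
tense: ∅ → past.
evidentiality: -ngi → witnessed.
polarity: -on → negative.

passive, past, witnessed, negative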